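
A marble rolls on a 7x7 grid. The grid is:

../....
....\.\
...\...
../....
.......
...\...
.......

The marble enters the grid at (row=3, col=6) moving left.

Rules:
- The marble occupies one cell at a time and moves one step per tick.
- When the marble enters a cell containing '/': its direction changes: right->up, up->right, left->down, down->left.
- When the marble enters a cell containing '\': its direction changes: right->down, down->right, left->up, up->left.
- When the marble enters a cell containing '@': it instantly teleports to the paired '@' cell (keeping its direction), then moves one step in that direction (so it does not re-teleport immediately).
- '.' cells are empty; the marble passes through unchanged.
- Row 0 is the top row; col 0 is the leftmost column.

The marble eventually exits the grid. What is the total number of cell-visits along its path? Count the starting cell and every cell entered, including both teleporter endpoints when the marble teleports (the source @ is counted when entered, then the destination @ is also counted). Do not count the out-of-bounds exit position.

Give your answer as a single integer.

Step 1: enter (3,6), '.' pass, move left to (3,5)
Step 2: enter (3,5), '.' pass, move left to (3,4)
Step 3: enter (3,4), '.' pass, move left to (3,3)
Step 4: enter (3,3), '.' pass, move left to (3,2)
Step 5: enter (3,2), '/' deflects left->down, move down to (4,2)
Step 6: enter (4,2), '.' pass, move down to (5,2)
Step 7: enter (5,2), '.' pass, move down to (6,2)
Step 8: enter (6,2), '.' pass, move down to (7,2)
Step 9: at (7,2) — EXIT via bottom edge, pos 2
Path length (cell visits): 8

Answer: 8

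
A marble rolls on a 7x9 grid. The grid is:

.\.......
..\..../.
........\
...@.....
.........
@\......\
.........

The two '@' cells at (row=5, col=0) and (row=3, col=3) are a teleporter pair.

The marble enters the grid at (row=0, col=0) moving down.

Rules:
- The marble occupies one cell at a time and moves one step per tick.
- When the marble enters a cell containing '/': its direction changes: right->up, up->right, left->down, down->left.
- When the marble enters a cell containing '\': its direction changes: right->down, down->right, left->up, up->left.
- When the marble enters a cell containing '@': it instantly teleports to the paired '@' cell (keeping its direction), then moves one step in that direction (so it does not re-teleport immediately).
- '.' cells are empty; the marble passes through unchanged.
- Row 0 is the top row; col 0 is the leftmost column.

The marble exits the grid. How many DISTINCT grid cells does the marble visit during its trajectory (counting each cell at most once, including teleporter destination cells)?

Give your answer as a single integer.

Answer: 10

Derivation:
Step 1: enter (0,0), '.' pass, move down to (1,0)
Step 2: enter (1,0), '.' pass, move down to (2,0)
Step 3: enter (2,0), '.' pass, move down to (3,0)
Step 4: enter (3,0), '.' pass, move down to (4,0)
Step 5: enter (4,0), '.' pass, move down to (5,0)
Step 6: enter (5,0), '@' teleport (5,0)->(3,3), also enter (3,3), move down to (4,3)
Step 7: enter (4,3), '.' pass, move down to (5,3)
Step 8: enter (5,3), '.' pass, move down to (6,3)
Step 9: enter (6,3), '.' pass, move down to (7,3)
Step 10: at (7,3) — EXIT via bottom edge, pos 3
Distinct cells visited: 10 (path length 10)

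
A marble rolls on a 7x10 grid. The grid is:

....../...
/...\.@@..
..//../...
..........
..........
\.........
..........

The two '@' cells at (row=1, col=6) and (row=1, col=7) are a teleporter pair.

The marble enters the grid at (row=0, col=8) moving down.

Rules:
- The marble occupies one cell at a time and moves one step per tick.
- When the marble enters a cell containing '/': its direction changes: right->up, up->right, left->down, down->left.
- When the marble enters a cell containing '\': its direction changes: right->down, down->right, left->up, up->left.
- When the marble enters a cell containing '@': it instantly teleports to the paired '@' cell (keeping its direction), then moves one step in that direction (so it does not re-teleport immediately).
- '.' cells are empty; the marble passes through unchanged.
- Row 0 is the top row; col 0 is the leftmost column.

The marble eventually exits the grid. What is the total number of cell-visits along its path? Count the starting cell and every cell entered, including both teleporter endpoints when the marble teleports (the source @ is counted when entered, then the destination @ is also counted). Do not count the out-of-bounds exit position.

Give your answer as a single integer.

Answer: 7

Derivation:
Step 1: enter (0,8), '.' pass, move down to (1,8)
Step 2: enter (1,8), '.' pass, move down to (2,8)
Step 3: enter (2,8), '.' pass, move down to (3,8)
Step 4: enter (3,8), '.' pass, move down to (4,8)
Step 5: enter (4,8), '.' pass, move down to (5,8)
Step 6: enter (5,8), '.' pass, move down to (6,8)
Step 7: enter (6,8), '.' pass, move down to (7,8)
Step 8: at (7,8) — EXIT via bottom edge, pos 8
Path length (cell visits): 7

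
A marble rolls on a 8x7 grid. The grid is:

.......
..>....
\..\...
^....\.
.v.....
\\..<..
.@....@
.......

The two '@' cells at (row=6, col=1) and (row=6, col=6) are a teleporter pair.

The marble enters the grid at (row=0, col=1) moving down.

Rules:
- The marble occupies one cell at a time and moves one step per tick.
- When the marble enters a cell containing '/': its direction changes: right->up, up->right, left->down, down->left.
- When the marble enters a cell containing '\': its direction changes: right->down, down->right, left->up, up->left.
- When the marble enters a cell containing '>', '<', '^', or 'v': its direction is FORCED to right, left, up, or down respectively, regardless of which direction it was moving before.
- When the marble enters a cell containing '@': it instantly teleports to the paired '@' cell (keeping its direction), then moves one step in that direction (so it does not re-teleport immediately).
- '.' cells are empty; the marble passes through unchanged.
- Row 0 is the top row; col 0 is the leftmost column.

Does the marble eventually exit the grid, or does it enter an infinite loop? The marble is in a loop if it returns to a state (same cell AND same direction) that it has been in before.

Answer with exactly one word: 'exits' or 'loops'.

Step 1: enter (0,1), '.' pass, move down to (1,1)
Step 2: enter (1,1), '.' pass, move down to (2,1)
Step 3: enter (2,1), '.' pass, move down to (3,1)
Step 4: enter (3,1), '.' pass, move down to (4,1)
Step 5: enter (4,1), 'v' forces down->down, move down to (5,1)
Step 6: enter (5,1), '\' deflects down->right, move right to (5,2)
Step 7: enter (5,2), '.' pass, move right to (5,3)
Step 8: enter (5,3), '.' pass, move right to (5,4)
Step 9: enter (5,4), '<' forces right->left, move left to (5,3)
Step 10: enter (5,3), '.' pass, move left to (5,2)
Step 11: enter (5,2), '.' pass, move left to (5,1)
Step 12: enter (5,1), '\' deflects left->up, move up to (4,1)
Step 13: enter (4,1), 'v' forces up->down, move down to (5,1)
Step 14: at (5,1) dir=down — LOOP DETECTED (seen before)

Answer: loops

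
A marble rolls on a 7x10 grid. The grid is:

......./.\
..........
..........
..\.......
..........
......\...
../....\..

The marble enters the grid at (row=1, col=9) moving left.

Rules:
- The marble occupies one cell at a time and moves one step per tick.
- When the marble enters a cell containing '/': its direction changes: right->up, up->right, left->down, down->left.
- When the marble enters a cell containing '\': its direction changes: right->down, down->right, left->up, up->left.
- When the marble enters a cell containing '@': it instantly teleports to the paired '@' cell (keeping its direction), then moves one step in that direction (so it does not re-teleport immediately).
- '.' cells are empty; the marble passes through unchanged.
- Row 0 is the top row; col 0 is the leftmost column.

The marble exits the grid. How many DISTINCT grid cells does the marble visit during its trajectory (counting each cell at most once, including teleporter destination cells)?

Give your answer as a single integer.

Step 1: enter (1,9), '.' pass, move left to (1,8)
Step 2: enter (1,8), '.' pass, move left to (1,7)
Step 3: enter (1,7), '.' pass, move left to (1,6)
Step 4: enter (1,6), '.' pass, move left to (1,5)
Step 5: enter (1,5), '.' pass, move left to (1,4)
Step 6: enter (1,4), '.' pass, move left to (1,3)
Step 7: enter (1,3), '.' pass, move left to (1,2)
Step 8: enter (1,2), '.' pass, move left to (1,1)
Step 9: enter (1,1), '.' pass, move left to (1,0)
Step 10: enter (1,0), '.' pass, move left to (1,-1)
Step 11: at (1,-1) — EXIT via left edge, pos 1
Distinct cells visited: 10 (path length 10)

Answer: 10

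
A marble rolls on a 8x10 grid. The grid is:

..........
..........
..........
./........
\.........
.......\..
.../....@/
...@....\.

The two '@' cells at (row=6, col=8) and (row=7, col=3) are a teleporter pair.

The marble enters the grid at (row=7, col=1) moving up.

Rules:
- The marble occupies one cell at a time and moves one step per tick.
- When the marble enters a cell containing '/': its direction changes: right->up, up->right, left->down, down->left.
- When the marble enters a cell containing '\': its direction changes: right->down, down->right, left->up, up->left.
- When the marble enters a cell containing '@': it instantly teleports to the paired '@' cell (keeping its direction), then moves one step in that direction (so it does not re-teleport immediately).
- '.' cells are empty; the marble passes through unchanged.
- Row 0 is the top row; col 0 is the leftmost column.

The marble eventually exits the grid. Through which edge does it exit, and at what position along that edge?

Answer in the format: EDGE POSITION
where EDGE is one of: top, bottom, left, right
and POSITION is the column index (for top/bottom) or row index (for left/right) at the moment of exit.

Step 1: enter (7,1), '.' pass, move up to (6,1)
Step 2: enter (6,1), '.' pass, move up to (5,1)
Step 3: enter (5,1), '.' pass, move up to (4,1)
Step 4: enter (4,1), '.' pass, move up to (3,1)
Step 5: enter (3,1), '/' deflects up->right, move right to (3,2)
Step 6: enter (3,2), '.' pass, move right to (3,3)
Step 7: enter (3,3), '.' pass, move right to (3,4)
Step 8: enter (3,4), '.' pass, move right to (3,5)
Step 9: enter (3,5), '.' pass, move right to (3,6)
Step 10: enter (3,6), '.' pass, move right to (3,7)
Step 11: enter (3,7), '.' pass, move right to (3,8)
Step 12: enter (3,8), '.' pass, move right to (3,9)
Step 13: enter (3,9), '.' pass, move right to (3,10)
Step 14: at (3,10) — EXIT via right edge, pos 3

Answer: right 3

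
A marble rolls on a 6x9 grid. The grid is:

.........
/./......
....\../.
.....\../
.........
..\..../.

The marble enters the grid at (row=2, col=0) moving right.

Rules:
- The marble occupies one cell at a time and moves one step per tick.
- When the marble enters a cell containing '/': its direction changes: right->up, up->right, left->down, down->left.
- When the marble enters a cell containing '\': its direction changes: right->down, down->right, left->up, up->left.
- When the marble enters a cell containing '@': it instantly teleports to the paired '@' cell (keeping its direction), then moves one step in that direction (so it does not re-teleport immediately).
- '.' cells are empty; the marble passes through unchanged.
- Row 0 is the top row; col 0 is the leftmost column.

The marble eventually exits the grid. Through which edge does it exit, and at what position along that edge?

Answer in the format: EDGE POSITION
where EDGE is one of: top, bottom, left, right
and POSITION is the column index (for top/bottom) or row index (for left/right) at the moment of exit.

Step 1: enter (2,0), '.' pass, move right to (2,1)
Step 2: enter (2,1), '.' pass, move right to (2,2)
Step 3: enter (2,2), '.' pass, move right to (2,3)
Step 4: enter (2,3), '.' pass, move right to (2,4)
Step 5: enter (2,4), '\' deflects right->down, move down to (3,4)
Step 6: enter (3,4), '.' pass, move down to (4,4)
Step 7: enter (4,4), '.' pass, move down to (5,4)
Step 8: enter (5,4), '.' pass, move down to (6,4)
Step 9: at (6,4) — EXIT via bottom edge, pos 4

Answer: bottom 4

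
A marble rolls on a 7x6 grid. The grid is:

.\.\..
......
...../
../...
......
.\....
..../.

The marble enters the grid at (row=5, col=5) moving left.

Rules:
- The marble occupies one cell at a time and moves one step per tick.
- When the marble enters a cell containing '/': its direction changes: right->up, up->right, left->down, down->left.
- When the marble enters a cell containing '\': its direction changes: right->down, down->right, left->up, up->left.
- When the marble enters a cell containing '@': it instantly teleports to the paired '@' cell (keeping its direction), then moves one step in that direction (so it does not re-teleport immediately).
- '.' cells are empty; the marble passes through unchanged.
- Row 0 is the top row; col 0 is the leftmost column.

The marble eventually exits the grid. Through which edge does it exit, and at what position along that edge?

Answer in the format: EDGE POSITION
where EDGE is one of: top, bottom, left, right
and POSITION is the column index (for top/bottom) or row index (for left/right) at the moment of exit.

Step 1: enter (5,5), '.' pass, move left to (5,4)
Step 2: enter (5,4), '.' pass, move left to (5,3)
Step 3: enter (5,3), '.' pass, move left to (5,2)
Step 4: enter (5,2), '.' pass, move left to (5,1)
Step 5: enter (5,1), '\' deflects left->up, move up to (4,1)
Step 6: enter (4,1), '.' pass, move up to (3,1)
Step 7: enter (3,1), '.' pass, move up to (2,1)
Step 8: enter (2,1), '.' pass, move up to (1,1)
Step 9: enter (1,1), '.' pass, move up to (0,1)
Step 10: enter (0,1), '\' deflects up->left, move left to (0,0)
Step 11: enter (0,0), '.' pass, move left to (0,-1)
Step 12: at (0,-1) — EXIT via left edge, pos 0

Answer: left 0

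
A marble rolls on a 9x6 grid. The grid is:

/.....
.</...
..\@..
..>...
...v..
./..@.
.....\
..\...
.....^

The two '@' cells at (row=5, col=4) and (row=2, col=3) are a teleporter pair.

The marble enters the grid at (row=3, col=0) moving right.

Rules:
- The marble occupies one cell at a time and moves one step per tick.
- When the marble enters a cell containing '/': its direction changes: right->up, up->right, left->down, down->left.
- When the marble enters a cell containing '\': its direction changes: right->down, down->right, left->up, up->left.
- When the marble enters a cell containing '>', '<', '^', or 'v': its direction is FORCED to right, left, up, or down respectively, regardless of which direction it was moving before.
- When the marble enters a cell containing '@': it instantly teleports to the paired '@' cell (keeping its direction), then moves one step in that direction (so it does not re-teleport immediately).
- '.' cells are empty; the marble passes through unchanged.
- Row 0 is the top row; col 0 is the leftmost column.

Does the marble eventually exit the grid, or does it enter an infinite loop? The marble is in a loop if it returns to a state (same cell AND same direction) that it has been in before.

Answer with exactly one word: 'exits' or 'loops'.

Answer: exits

Derivation:
Step 1: enter (3,0), '.' pass, move right to (3,1)
Step 2: enter (3,1), '.' pass, move right to (3,2)
Step 3: enter (3,2), '>' forces right->right, move right to (3,3)
Step 4: enter (3,3), '.' pass, move right to (3,4)
Step 5: enter (3,4), '.' pass, move right to (3,5)
Step 6: enter (3,5), '.' pass, move right to (3,6)
Step 7: at (3,6) — EXIT via right edge, pos 3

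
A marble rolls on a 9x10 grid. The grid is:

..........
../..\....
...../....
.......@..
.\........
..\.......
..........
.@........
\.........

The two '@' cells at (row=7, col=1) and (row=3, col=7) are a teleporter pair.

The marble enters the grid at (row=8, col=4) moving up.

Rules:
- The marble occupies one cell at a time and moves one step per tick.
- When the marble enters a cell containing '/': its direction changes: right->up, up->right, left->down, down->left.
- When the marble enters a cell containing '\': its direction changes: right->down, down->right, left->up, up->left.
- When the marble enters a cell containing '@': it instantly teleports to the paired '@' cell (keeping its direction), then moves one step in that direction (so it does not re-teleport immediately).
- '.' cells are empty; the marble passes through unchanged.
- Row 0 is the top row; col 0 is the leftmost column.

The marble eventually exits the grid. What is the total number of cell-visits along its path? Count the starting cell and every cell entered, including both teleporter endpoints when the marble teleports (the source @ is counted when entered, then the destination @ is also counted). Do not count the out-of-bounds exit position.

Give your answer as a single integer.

Answer: 9

Derivation:
Step 1: enter (8,4), '.' pass, move up to (7,4)
Step 2: enter (7,4), '.' pass, move up to (6,4)
Step 3: enter (6,4), '.' pass, move up to (5,4)
Step 4: enter (5,4), '.' pass, move up to (4,4)
Step 5: enter (4,4), '.' pass, move up to (3,4)
Step 6: enter (3,4), '.' pass, move up to (2,4)
Step 7: enter (2,4), '.' pass, move up to (1,4)
Step 8: enter (1,4), '.' pass, move up to (0,4)
Step 9: enter (0,4), '.' pass, move up to (-1,4)
Step 10: at (-1,4) — EXIT via top edge, pos 4
Path length (cell visits): 9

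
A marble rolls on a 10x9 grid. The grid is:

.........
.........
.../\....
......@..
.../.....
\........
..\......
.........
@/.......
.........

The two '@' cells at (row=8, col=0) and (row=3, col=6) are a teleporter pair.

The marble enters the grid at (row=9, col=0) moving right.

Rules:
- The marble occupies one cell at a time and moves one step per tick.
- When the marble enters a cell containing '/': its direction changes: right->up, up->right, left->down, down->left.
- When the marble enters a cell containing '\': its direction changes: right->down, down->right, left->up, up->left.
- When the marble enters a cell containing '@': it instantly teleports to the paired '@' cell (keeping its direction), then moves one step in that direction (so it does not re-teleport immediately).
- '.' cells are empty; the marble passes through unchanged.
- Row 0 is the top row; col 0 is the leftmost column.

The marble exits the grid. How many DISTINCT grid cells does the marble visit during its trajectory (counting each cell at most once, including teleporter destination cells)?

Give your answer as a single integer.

Step 1: enter (9,0), '.' pass, move right to (9,1)
Step 2: enter (9,1), '.' pass, move right to (9,2)
Step 3: enter (9,2), '.' pass, move right to (9,3)
Step 4: enter (9,3), '.' pass, move right to (9,4)
Step 5: enter (9,4), '.' pass, move right to (9,5)
Step 6: enter (9,5), '.' pass, move right to (9,6)
Step 7: enter (9,6), '.' pass, move right to (9,7)
Step 8: enter (9,7), '.' pass, move right to (9,8)
Step 9: enter (9,8), '.' pass, move right to (9,9)
Step 10: at (9,9) — EXIT via right edge, pos 9
Distinct cells visited: 9 (path length 9)

Answer: 9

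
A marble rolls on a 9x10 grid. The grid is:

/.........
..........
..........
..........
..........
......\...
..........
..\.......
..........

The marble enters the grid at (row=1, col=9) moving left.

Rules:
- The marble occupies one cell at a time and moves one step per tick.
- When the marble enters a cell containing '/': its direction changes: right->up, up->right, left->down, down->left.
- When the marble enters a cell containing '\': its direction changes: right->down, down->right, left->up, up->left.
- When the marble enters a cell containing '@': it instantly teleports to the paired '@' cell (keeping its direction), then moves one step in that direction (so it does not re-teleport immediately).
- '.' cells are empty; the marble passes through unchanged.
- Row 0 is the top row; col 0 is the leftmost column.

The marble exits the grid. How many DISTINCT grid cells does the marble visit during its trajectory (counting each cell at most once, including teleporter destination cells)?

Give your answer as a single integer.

Answer: 10

Derivation:
Step 1: enter (1,9), '.' pass, move left to (1,8)
Step 2: enter (1,8), '.' pass, move left to (1,7)
Step 3: enter (1,7), '.' pass, move left to (1,6)
Step 4: enter (1,6), '.' pass, move left to (1,5)
Step 5: enter (1,5), '.' pass, move left to (1,4)
Step 6: enter (1,4), '.' pass, move left to (1,3)
Step 7: enter (1,3), '.' pass, move left to (1,2)
Step 8: enter (1,2), '.' pass, move left to (1,1)
Step 9: enter (1,1), '.' pass, move left to (1,0)
Step 10: enter (1,0), '.' pass, move left to (1,-1)
Step 11: at (1,-1) — EXIT via left edge, pos 1
Distinct cells visited: 10 (path length 10)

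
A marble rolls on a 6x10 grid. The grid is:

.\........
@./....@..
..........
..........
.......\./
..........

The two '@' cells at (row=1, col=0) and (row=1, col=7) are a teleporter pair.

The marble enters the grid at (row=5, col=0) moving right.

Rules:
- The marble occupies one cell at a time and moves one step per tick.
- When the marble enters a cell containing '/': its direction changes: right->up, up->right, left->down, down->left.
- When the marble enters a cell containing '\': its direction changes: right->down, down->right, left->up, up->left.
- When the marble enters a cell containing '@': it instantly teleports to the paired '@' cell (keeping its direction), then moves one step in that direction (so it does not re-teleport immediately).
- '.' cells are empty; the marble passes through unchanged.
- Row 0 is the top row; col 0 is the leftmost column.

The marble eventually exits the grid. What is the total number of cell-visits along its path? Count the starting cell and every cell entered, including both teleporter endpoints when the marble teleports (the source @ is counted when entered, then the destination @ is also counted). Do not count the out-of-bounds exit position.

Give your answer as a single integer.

Answer: 10

Derivation:
Step 1: enter (5,0), '.' pass, move right to (5,1)
Step 2: enter (5,1), '.' pass, move right to (5,2)
Step 3: enter (5,2), '.' pass, move right to (5,3)
Step 4: enter (5,3), '.' pass, move right to (5,4)
Step 5: enter (5,4), '.' pass, move right to (5,5)
Step 6: enter (5,5), '.' pass, move right to (5,6)
Step 7: enter (5,6), '.' pass, move right to (5,7)
Step 8: enter (5,7), '.' pass, move right to (5,8)
Step 9: enter (5,8), '.' pass, move right to (5,9)
Step 10: enter (5,9), '.' pass, move right to (5,10)
Step 11: at (5,10) — EXIT via right edge, pos 5
Path length (cell visits): 10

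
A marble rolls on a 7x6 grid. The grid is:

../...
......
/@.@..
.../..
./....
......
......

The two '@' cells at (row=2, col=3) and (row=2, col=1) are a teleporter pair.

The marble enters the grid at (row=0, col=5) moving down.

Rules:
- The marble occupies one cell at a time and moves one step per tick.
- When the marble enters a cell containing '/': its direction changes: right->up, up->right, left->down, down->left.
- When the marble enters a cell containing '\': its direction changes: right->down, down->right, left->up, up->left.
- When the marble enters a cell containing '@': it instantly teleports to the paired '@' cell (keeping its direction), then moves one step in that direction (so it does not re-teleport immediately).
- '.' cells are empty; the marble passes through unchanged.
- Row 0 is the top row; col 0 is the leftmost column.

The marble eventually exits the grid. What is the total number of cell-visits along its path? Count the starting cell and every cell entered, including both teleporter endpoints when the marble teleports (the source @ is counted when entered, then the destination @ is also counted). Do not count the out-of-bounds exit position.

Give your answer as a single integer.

Answer: 7

Derivation:
Step 1: enter (0,5), '.' pass, move down to (1,5)
Step 2: enter (1,5), '.' pass, move down to (2,5)
Step 3: enter (2,5), '.' pass, move down to (3,5)
Step 4: enter (3,5), '.' pass, move down to (4,5)
Step 5: enter (4,5), '.' pass, move down to (5,5)
Step 6: enter (5,5), '.' pass, move down to (6,5)
Step 7: enter (6,5), '.' pass, move down to (7,5)
Step 8: at (7,5) — EXIT via bottom edge, pos 5
Path length (cell visits): 7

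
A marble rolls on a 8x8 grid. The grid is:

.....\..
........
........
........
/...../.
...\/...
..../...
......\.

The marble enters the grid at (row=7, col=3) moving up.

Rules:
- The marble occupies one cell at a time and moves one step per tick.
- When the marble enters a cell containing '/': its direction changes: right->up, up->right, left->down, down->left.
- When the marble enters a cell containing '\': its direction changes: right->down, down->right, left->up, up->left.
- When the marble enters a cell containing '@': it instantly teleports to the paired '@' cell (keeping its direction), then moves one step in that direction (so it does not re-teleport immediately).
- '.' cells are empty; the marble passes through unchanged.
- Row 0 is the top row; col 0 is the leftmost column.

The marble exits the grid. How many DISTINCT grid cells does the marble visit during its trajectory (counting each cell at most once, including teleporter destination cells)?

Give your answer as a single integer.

Step 1: enter (7,3), '.' pass, move up to (6,3)
Step 2: enter (6,3), '.' pass, move up to (5,3)
Step 3: enter (5,3), '\' deflects up->left, move left to (5,2)
Step 4: enter (5,2), '.' pass, move left to (5,1)
Step 5: enter (5,1), '.' pass, move left to (5,0)
Step 6: enter (5,0), '.' pass, move left to (5,-1)
Step 7: at (5,-1) — EXIT via left edge, pos 5
Distinct cells visited: 6 (path length 6)

Answer: 6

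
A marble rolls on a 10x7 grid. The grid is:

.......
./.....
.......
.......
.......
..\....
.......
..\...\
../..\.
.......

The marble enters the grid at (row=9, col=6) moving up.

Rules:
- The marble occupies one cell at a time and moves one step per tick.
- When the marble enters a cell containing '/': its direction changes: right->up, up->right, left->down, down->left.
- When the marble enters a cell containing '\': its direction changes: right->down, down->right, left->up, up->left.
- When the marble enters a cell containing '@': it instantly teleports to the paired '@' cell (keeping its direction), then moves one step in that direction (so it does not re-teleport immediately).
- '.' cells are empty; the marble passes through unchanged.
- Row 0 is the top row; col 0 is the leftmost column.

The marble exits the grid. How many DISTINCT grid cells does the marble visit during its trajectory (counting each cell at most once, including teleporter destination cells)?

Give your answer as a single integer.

Step 1: enter (9,6), '.' pass, move up to (8,6)
Step 2: enter (8,6), '.' pass, move up to (7,6)
Step 3: enter (7,6), '\' deflects up->left, move left to (7,5)
Step 4: enter (7,5), '.' pass, move left to (7,4)
Step 5: enter (7,4), '.' pass, move left to (7,3)
Step 6: enter (7,3), '.' pass, move left to (7,2)
Step 7: enter (7,2), '\' deflects left->up, move up to (6,2)
Step 8: enter (6,2), '.' pass, move up to (5,2)
Step 9: enter (5,2), '\' deflects up->left, move left to (5,1)
Step 10: enter (5,1), '.' pass, move left to (5,0)
Step 11: enter (5,0), '.' pass, move left to (5,-1)
Step 12: at (5,-1) — EXIT via left edge, pos 5
Distinct cells visited: 11 (path length 11)

Answer: 11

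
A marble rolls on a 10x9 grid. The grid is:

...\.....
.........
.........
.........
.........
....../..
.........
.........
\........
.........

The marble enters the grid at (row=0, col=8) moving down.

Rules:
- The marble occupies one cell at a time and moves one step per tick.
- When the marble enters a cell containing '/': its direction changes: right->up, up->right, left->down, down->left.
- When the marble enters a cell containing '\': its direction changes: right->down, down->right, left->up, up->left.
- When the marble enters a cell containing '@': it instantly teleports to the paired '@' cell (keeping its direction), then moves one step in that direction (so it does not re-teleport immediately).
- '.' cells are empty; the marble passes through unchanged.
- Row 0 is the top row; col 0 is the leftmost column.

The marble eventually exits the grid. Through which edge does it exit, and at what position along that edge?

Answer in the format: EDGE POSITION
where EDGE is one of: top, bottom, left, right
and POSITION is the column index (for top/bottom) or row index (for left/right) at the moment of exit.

Step 1: enter (0,8), '.' pass, move down to (1,8)
Step 2: enter (1,8), '.' pass, move down to (2,8)
Step 3: enter (2,8), '.' pass, move down to (3,8)
Step 4: enter (3,8), '.' pass, move down to (4,8)
Step 5: enter (4,8), '.' pass, move down to (5,8)
Step 6: enter (5,8), '.' pass, move down to (6,8)
Step 7: enter (6,8), '.' pass, move down to (7,8)
Step 8: enter (7,8), '.' pass, move down to (8,8)
Step 9: enter (8,8), '.' pass, move down to (9,8)
Step 10: enter (9,8), '.' pass, move down to (10,8)
Step 11: at (10,8) — EXIT via bottom edge, pos 8

Answer: bottom 8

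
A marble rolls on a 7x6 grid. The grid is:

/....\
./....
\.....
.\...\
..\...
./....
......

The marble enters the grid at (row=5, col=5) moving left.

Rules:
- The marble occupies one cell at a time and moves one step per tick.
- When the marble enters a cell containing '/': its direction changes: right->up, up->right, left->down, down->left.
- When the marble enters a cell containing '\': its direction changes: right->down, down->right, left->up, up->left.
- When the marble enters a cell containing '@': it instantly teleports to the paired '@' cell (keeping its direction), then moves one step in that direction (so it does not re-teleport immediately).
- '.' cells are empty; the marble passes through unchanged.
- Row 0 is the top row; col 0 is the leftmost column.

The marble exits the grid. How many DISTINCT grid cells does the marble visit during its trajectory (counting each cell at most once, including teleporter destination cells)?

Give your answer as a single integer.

Answer: 6

Derivation:
Step 1: enter (5,5), '.' pass, move left to (5,4)
Step 2: enter (5,4), '.' pass, move left to (5,3)
Step 3: enter (5,3), '.' pass, move left to (5,2)
Step 4: enter (5,2), '.' pass, move left to (5,1)
Step 5: enter (5,1), '/' deflects left->down, move down to (6,1)
Step 6: enter (6,1), '.' pass, move down to (7,1)
Step 7: at (7,1) — EXIT via bottom edge, pos 1
Distinct cells visited: 6 (path length 6)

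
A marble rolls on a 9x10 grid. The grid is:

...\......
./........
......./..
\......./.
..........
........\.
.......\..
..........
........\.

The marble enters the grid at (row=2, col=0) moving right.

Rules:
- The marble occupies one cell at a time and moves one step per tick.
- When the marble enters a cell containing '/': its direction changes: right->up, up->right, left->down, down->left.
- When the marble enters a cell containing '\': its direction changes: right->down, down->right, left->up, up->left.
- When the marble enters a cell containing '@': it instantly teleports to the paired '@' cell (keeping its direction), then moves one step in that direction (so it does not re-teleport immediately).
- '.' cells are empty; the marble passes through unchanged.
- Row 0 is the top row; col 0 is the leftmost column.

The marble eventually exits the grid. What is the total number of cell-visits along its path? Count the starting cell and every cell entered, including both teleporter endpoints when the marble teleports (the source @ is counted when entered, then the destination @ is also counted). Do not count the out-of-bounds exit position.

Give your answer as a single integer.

Answer: 10

Derivation:
Step 1: enter (2,0), '.' pass, move right to (2,1)
Step 2: enter (2,1), '.' pass, move right to (2,2)
Step 3: enter (2,2), '.' pass, move right to (2,3)
Step 4: enter (2,3), '.' pass, move right to (2,4)
Step 5: enter (2,4), '.' pass, move right to (2,5)
Step 6: enter (2,5), '.' pass, move right to (2,6)
Step 7: enter (2,6), '.' pass, move right to (2,7)
Step 8: enter (2,7), '/' deflects right->up, move up to (1,7)
Step 9: enter (1,7), '.' pass, move up to (0,7)
Step 10: enter (0,7), '.' pass, move up to (-1,7)
Step 11: at (-1,7) — EXIT via top edge, pos 7
Path length (cell visits): 10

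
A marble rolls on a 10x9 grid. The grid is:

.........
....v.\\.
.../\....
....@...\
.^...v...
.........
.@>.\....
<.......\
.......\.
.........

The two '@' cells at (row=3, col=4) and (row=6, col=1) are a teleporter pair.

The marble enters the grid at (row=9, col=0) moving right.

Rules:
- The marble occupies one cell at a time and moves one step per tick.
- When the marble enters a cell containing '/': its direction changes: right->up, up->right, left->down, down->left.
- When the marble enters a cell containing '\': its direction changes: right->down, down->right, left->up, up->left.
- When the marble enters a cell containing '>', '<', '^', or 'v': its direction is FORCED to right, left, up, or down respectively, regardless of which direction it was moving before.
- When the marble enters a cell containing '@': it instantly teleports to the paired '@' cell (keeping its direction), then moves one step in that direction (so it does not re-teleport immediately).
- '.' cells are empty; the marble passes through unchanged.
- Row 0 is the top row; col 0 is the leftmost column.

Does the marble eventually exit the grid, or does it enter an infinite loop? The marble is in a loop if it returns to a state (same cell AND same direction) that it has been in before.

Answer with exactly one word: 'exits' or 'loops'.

Answer: exits

Derivation:
Step 1: enter (9,0), '.' pass, move right to (9,1)
Step 2: enter (9,1), '.' pass, move right to (9,2)
Step 3: enter (9,2), '.' pass, move right to (9,3)
Step 4: enter (9,3), '.' pass, move right to (9,4)
Step 5: enter (9,4), '.' pass, move right to (9,5)
Step 6: enter (9,5), '.' pass, move right to (9,6)
Step 7: enter (9,6), '.' pass, move right to (9,7)
Step 8: enter (9,7), '.' pass, move right to (9,8)
Step 9: enter (9,8), '.' pass, move right to (9,9)
Step 10: at (9,9) — EXIT via right edge, pos 9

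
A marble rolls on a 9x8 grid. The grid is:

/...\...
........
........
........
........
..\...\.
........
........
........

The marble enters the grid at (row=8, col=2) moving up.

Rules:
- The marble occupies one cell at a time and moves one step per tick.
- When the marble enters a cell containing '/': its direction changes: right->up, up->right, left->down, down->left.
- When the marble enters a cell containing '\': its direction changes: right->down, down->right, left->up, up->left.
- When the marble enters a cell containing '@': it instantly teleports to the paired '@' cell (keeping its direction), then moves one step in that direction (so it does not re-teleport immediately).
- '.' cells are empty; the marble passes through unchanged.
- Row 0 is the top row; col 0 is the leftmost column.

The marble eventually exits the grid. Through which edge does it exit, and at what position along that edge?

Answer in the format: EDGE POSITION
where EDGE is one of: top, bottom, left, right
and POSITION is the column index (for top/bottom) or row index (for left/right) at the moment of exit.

Answer: left 5

Derivation:
Step 1: enter (8,2), '.' pass, move up to (7,2)
Step 2: enter (7,2), '.' pass, move up to (6,2)
Step 3: enter (6,2), '.' pass, move up to (5,2)
Step 4: enter (5,2), '\' deflects up->left, move left to (5,1)
Step 5: enter (5,1), '.' pass, move left to (5,0)
Step 6: enter (5,0), '.' pass, move left to (5,-1)
Step 7: at (5,-1) — EXIT via left edge, pos 5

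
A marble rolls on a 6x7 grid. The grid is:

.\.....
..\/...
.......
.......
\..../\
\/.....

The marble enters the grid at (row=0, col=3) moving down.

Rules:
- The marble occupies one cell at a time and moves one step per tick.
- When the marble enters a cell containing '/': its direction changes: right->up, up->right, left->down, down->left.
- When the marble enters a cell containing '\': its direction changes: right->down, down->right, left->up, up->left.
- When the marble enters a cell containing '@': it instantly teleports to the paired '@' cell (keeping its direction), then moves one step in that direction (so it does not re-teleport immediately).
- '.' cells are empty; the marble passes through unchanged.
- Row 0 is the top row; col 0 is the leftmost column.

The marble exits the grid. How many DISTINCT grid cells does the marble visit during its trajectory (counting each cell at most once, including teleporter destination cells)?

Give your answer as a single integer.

Step 1: enter (0,3), '.' pass, move down to (1,3)
Step 2: enter (1,3), '/' deflects down->left, move left to (1,2)
Step 3: enter (1,2), '\' deflects left->up, move up to (0,2)
Step 4: enter (0,2), '.' pass, move up to (-1,2)
Step 5: at (-1,2) — EXIT via top edge, pos 2
Distinct cells visited: 4 (path length 4)

Answer: 4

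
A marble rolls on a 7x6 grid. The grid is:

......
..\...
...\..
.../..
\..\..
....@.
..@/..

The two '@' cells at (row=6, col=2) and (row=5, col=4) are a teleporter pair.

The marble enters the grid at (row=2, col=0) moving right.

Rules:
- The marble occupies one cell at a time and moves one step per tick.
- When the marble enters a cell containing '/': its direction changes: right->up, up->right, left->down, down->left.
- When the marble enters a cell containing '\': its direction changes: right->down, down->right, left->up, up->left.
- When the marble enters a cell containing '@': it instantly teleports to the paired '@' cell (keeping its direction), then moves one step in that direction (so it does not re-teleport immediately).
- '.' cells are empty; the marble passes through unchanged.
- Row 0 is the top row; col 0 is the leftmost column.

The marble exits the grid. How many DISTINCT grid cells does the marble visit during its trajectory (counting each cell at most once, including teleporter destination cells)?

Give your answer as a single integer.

Step 1: enter (2,0), '.' pass, move right to (2,1)
Step 2: enter (2,1), '.' pass, move right to (2,2)
Step 3: enter (2,2), '.' pass, move right to (2,3)
Step 4: enter (2,3), '\' deflects right->down, move down to (3,3)
Step 5: enter (3,3), '/' deflects down->left, move left to (3,2)
Step 6: enter (3,2), '.' pass, move left to (3,1)
Step 7: enter (3,1), '.' pass, move left to (3,0)
Step 8: enter (3,0), '.' pass, move left to (3,-1)
Step 9: at (3,-1) — EXIT via left edge, pos 3
Distinct cells visited: 8 (path length 8)

Answer: 8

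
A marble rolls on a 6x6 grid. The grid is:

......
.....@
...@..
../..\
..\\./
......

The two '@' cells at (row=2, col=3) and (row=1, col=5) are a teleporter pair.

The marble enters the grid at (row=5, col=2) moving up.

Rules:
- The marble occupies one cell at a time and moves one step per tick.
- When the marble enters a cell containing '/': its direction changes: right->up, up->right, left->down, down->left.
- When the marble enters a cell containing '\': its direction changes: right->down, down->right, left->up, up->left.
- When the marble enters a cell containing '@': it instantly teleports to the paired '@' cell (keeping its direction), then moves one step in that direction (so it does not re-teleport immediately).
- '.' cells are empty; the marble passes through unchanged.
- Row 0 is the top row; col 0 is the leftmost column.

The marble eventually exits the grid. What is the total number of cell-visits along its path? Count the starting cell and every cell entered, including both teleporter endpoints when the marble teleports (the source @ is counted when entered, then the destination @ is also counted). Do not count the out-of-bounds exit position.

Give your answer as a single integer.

Step 1: enter (5,2), '.' pass, move up to (4,2)
Step 2: enter (4,2), '\' deflects up->left, move left to (4,1)
Step 3: enter (4,1), '.' pass, move left to (4,0)
Step 4: enter (4,0), '.' pass, move left to (4,-1)
Step 5: at (4,-1) — EXIT via left edge, pos 4
Path length (cell visits): 4

Answer: 4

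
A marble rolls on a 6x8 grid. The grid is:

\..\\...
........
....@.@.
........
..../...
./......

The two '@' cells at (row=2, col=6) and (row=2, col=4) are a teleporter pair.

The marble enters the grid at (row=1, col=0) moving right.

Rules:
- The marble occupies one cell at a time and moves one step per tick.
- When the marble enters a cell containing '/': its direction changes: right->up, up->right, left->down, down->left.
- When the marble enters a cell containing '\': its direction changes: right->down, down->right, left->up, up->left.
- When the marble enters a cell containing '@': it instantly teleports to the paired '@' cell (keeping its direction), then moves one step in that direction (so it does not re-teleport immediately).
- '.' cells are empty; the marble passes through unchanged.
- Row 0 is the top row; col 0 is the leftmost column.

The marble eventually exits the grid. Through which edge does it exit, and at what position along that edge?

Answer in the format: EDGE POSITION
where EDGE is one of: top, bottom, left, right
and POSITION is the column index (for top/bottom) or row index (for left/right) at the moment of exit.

Answer: right 1

Derivation:
Step 1: enter (1,0), '.' pass, move right to (1,1)
Step 2: enter (1,1), '.' pass, move right to (1,2)
Step 3: enter (1,2), '.' pass, move right to (1,3)
Step 4: enter (1,3), '.' pass, move right to (1,4)
Step 5: enter (1,4), '.' pass, move right to (1,5)
Step 6: enter (1,5), '.' pass, move right to (1,6)
Step 7: enter (1,6), '.' pass, move right to (1,7)
Step 8: enter (1,7), '.' pass, move right to (1,8)
Step 9: at (1,8) — EXIT via right edge, pos 1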